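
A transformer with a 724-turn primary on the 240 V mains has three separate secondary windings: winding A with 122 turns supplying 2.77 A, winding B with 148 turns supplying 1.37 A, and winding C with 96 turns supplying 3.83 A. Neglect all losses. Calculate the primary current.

I_p ≈ 1.25 A

V_A = 240 × 122/724 = 40.442 V; V_B = 240 × 148/724 = 49.061 V; V_C = 240 × 96/724 = 31.823 V.
P_out = V_A I_A + V_B I_B + V_C I_C = 40.442×2.77 + 49.061×1.37 + 31.823×3.83 = 112.02 + 67.213 + 121.88 = 301.12 W.
Ideal ⇒ P_in = P_out, so I_p = P_out/V_p = 301.12/240 = 1.25 A.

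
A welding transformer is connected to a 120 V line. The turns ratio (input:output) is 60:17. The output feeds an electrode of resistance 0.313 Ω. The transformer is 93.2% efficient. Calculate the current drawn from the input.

I_in ≈ 33.0 A

V_out = 120 × 17/60 = 34.000 V.
I_out = V_out/R = 34.000/0.313 = 108.63 A.
P_out = V_out I_out = 34.000 × 108.63 = 3693.3 W.
P_in = P_out/η = 3693.3/0.932 = 3962.8 W.
I_in = P_in/V_in = 3962.8/120 = 33.0 A.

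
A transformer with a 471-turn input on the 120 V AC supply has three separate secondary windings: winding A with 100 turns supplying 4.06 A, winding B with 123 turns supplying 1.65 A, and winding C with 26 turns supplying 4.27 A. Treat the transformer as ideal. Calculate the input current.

V_A = 120 × 100/471 = 25.478 V; V_B = 120 × 123/471 = 31.338 V; V_C = 120 × 26/471 = 6.6242 V.
P_out = V_A I_A + V_B I_B + V_C I_C = 25.478×4.06 + 31.338×1.65 + 6.6242×4.27 = 103.44 + 51.707 + 28.285 = 183.43 W.
Ideal ⇒ P_in = P_out, so I_in = P_out/V_in = 183.43/120 = 1.53 A.

I_in ≈ 1.53 A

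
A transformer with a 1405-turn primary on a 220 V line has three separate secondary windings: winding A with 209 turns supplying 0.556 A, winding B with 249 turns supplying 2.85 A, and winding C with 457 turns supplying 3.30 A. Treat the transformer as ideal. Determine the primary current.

I_p ≈ 1.66 A

V_A = 220 × 209/1405 = 32.726 V; V_B = 220 × 249/1405 = 38.989 V; V_C = 220 × 457/1405 = 71.559 V.
P_out = V_A I_A + V_B I_B + V_C I_C = 32.726×0.556 + 38.989×2.85 + 71.559×3.30 = 18.196 + 111.12 + 236.14 = 365.46 W.
Ideal ⇒ P_in = P_out, so I_p = P_out/V_p = 365.46/220 = 1.66 A.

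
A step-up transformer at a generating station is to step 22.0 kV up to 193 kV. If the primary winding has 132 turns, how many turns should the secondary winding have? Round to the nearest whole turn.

N_s/N_p = V_s/V_p, so N_s = 132 × 193000/22000 = 1158.0 ≈ 1158 turns.

N_s = 1158 turns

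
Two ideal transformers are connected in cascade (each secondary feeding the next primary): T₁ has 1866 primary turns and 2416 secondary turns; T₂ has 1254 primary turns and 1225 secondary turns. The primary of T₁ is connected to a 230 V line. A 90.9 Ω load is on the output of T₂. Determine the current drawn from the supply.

I_supply ≈ 4.05 A

After T₁: V = 230.00 × 2416/1866 = 297.79 V.
After T₂: V = 297.79 × 1225/1254 = 290.91 V.
I_load = 290.91/90.9 = 3.2003 A, so P_out = 290.91 × 3.2003 = 930.98 W.
All ideal ⇒ P_in = P_out, so I_supply = 930.98/230 = 4.05 A.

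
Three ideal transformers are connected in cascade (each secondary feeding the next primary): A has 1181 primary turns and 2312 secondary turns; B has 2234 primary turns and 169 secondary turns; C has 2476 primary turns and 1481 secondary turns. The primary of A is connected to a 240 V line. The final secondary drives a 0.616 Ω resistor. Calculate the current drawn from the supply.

Secondary of A: V = 240.00 × 2312/1181 = 469.84 V.
Secondary of B: V = 469.84 × 169/2234 = 35.543 V.
Secondary of C: V = 35.543 × 1481/2476 = 21.260 V.
I_load = 21.260/0.616 = 34.512 A, so P_out = 21.260 × 34.512 = 733.73 W.
All ideal ⇒ P_in = P_out, so I_supply = 733.73/240 = 3.06 A.

I_supply ≈ 3.06 A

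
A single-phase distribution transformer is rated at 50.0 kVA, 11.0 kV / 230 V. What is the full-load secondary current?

I_s = S/V_s = 50000/230 = 217 A.

I_s ≈ 217 A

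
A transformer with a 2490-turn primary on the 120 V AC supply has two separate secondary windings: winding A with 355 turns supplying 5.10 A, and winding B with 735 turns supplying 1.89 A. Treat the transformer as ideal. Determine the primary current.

V_A = 120 × 355/2490 = 17.108 V; V_B = 120 × 735/2490 = 35.422 V.
P_out = V_A I_A + V_B I_B = 17.108×5.10 + 35.422×1.89 = 87.253 + 66.947 = 154.20 W.
Ideal ⇒ P_in = P_out, so I_p = P_out/V_p = 154.20/120 = 1.28 A.

I_p ≈ 1.28 A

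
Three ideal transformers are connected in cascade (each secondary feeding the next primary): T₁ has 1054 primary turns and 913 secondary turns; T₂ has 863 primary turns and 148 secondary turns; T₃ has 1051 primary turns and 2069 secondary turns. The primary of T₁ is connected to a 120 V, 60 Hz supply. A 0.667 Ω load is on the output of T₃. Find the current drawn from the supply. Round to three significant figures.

After T₁: V = 120.00 × 913/1054 = 103.95 V.
After T₂: V = 103.95 × 148/863 = 17.826 V.
After T₃: V = 17.826 × 2069/1051 = 35.093 V.
I_load = 35.093/0.667 = 52.613 A, so P_out = 35.093 × 52.613 = 1846.4 W.
All ideal ⇒ P_in = P_out, so I_supply = 1846.4/120 = 15.4 A.

I_supply ≈ 15.4 A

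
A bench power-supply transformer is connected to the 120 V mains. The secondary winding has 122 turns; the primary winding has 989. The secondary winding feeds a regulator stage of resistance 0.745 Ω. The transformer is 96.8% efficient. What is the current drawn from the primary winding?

I_p ≈ 2.53 A

V_s = 120 × 122/989 = 14.803 V.
I_s = V_s/R = 14.803/0.745 = 19.870 A.
P_out = V_s I_s = 14.803 × 19.870 = 294.13 W.
P_in = P_out/η = 294.13/0.968 = 303.85 W.
I_p = P_in/V_p = 303.85/120 = 2.53 A.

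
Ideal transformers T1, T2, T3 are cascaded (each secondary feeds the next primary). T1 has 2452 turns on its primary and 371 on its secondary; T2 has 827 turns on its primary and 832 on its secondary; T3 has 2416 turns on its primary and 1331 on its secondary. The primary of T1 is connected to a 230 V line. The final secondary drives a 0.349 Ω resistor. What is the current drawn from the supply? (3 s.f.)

Secondary of T1: V = 230.00 × 371/2452 = 34.800 V.
Secondary of T2: V = 34.800 × 832/827 = 35.011 V.
Secondary of T3: V = 35.011 × 1331/2416 = 19.288 V.
I_load = 19.288/0.349 = 55.266 A, so P_out = 19.288 × 55.266 = 1065.9 W.
All ideal ⇒ P_in = P_out, so I_supply = 1065.9/230 = 4.63 A.

I_supply ≈ 4.63 A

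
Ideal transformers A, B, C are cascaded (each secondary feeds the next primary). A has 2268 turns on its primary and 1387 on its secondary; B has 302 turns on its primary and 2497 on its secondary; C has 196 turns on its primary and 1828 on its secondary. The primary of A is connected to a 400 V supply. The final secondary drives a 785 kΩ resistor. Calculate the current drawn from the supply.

I_supply ≈ 1.13 A

Secondary of A: V = 400.00 × 1387/2268 = 244.62 V.
Secondary of B: V = 244.62 × 2497/302 = 2022.6 V.
Secondary of C: V = 2022.6 × 1828/196 = 18864 V.
I_load = 18864/785000 = 0.024030 A, so P_out = 18864 × 0.024030 = 453.29 W.
All ideal ⇒ P_in = P_out, so I_supply = 453.29/400 = 1.13 A.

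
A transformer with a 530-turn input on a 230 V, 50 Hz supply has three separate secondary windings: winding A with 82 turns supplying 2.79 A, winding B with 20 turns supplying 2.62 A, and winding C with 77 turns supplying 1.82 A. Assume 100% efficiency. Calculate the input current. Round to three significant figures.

V_A = 230 × 82/530 = 35.585 V; V_B = 230 × 20/530 = 8.6792 V; V_C = 230 × 77/530 = 33.415 V.
P_out = V_A I_A + V_B I_B + V_C I_C = 35.585×2.79 + 8.6792×2.62 + 33.415×1.82 = 99.282 + 22.740 + 60.815 = 182.84 W.
Ideal ⇒ P_in = P_out, so I_in = P_out/V_in = 182.84/230 = 0.795 A.

I_in ≈ 0.795 A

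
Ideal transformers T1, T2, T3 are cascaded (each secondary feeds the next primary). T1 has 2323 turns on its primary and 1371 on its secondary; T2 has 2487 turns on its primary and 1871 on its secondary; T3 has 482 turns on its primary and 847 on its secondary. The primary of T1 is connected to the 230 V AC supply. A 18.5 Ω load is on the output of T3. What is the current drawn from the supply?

I_supply ≈ 7.57 A

After T1: V = 230.00 × 1371/2323 = 135.74 V.
After T2: V = 135.74 × 1871/2487 = 102.12 V.
After T3: V = 102.12 × 847/482 = 179.45 V.
I_load = 179.45/18.5 = 9.7002 A, so P_out = 179.45 × 9.7002 = 1740.7 W.
All ideal ⇒ P_in = P_out, so I_supply = 1740.7/230 = 7.57 A.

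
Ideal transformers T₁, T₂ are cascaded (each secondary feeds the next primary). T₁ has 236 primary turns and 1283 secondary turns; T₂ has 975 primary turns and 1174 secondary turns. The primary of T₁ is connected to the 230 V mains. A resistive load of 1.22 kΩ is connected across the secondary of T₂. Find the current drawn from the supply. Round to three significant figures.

I_supply ≈ 8.08 A

After T₁: V = 230.00 × 1283/236 = 1250.4 V.
After T₂: V = 1250.4 × 1174/975 = 1505.6 V.
I_load = 1505.6/1220 = 1.2341 A, so P_out = 1505.6 × 1.2341 = 1858.0 W.
All ideal ⇒ P_in = P_out, so I_supply = 1858.0/230 = 8.08 A.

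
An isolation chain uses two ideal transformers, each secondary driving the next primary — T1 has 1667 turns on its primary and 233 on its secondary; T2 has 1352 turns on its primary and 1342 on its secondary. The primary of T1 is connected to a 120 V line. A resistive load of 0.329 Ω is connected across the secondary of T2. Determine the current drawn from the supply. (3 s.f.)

I_supply ≈ 7.02 A

After T1: V = 120.00 × 233/1667 = 16.773 V.
After T2: V = 16.773 × 1342/1352 = 16.649 V.
I_load = 16.649/0.329 = 50.604 A, so P_out = 16.649 × 50.604 = 842.48 W.
All ideal ⇒ P_in = P_out, so I_supply = 842.48/120 = 7.02 A.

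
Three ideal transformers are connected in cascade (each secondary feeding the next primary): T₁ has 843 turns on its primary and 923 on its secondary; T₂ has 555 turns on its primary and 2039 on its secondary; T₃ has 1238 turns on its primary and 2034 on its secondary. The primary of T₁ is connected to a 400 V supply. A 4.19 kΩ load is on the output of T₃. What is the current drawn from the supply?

Secondary of T₁: V = 400.00 × 923/843 = 437.96 V.
Secondary of T₂: V = 437.96 × 2039/555 = 1609.0 V.
Secondary of T₃: V = 1609.0 × 2034/1238 = 2643.6 V.
I_load = 2643.6/4190 = 0.63092 A, so P_out = 2643.6 × 0.63092 = 1667.9 W.
All ideal ⇒ P_in = P_out, so I_supply = 1667.9/400 = 4.17 A.

I_supply ≈ 4.17 A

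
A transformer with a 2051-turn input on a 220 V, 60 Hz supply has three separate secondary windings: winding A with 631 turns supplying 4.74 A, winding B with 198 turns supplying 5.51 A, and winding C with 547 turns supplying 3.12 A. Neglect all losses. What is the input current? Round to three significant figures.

I_in ≈ 2.82 A

V_A = 220 × 631/2051 = 67.684 V; V_B = 220 × 198/2051 = 21.238 V; V_C = 220 × 547/2051 = 58.674 V.
P_out = V_A I_A + V_B I_B + V_C I_C = 67.684×4.74 + 21.238×5.51 + 58.674×3.12 = 320.82 + 117.02 + 183.06 = 620.91 W.
Ideal ⇒ P_in = P_out, so I_in = P_out/V_in = 620.91/220 = 2.82 A.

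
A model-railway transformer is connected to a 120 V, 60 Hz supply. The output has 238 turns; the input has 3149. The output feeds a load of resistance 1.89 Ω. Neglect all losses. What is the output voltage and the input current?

V_out = V_in × N_out/N_in = 120 × 238/3149 = 9.0695 V.
I_out = V_out/R = 9.0695/1.89 = 4.7987 A.
I_in = I_out × N_out/N_in = 4.7987 × 238/3149 = 0.363 A.

V_out ≈ 9.07 V, I_in ≈ 0.363 A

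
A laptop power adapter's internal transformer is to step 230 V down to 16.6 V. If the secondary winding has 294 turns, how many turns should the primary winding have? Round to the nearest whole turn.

N_p/N_s = V_p/V_s, so N_p = 294 × 230/16.6 = 4073.5 ≈ 4073 turns.

N_p = 4073 turns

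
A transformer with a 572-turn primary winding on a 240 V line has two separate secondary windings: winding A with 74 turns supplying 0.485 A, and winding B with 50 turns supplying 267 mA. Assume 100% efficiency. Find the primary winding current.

I_p ≈ 0.0861 A

V_A = 240 × 74/572 = 31.049 V; V_B = 240 × 50/572 = 20.979 V.
P_out = V_A I_A + V_B I_B = 31.049×0.485 + 20.979×0.267 = 15.059 + 5.6014 = 20.660 W.
Ideal ⇒ P_in = P_out, so I_p = P_out/V_p = 20.660/240 = 0.0861 A.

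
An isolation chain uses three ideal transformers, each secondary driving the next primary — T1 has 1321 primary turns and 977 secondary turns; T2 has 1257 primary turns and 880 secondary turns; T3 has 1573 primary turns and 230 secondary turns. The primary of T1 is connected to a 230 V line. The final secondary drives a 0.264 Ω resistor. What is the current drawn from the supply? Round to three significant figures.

I_supply ≈ 4.99 A

After T1: V = 230.00 × 977/1321 = 170.11 V.
After T2: V = 170.11 × 880/1257 = 119.09 V.
After T3: V = 119.09 × 230/1573 = 17.413 V.
I_load = 17.413/0.264 = 65.957 A, so P_out = 17.413 × 65.957 = 1148.5 W.
All ideal ⇒ P_in = P_out, so I_supply = 1148.5/230 = 4.99 A.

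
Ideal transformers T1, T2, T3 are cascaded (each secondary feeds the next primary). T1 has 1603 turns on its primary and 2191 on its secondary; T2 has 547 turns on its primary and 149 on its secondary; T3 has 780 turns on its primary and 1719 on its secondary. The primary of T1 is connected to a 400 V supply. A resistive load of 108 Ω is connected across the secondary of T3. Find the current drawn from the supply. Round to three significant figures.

Secondary of T1: V = 400.00 × 2191/1603 = 546.72 V.
Secondary of T2: V = 546.72 × 149/547 = 148.93 V.
Secondary of T3: V = 148.93 × 1719/780 = 328.21 V.
I_load = 328.21/108 = 3.0390 A, so P_out = 328.21 × 3.0390 = 997.41 W.
All ideal ⇒ P_in = P_out, so I_supply = 997.41/400 = 2.49 A.

I_supply ≈ 2.49 A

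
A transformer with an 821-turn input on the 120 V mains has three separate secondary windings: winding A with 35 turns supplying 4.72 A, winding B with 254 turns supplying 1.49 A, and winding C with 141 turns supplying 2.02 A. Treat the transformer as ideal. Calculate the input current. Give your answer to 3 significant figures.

I_in ≈ 1.01 A

V_A = 120 × 35/821 = 5.1157 V; V_B = 120 × 254/821 = 37.125 V; V_C = 120 × 141/821 = 20.609 V.
P_out = V_A I_A + V_B I_B + V_C I_C = 5.1157×4.72 + 37.125×1.49 + 20.609×2.02 = 24.146 + 55.317 + 41.630 = 121.09 W.
Ideal ⇒ P_in = P_out, so I_in = P_out/V_in = 121.09/120 = 1.01 A.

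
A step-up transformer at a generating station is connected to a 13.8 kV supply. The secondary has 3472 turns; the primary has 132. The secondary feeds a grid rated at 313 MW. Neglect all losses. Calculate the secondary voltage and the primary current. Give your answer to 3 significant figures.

V_s ≈ 363000 V, I_p ≈ 22700 A

V_s = V_p × N_s/N_p = 13800 × 3472/132 = 362980 V.
I_s = P/V_s = 3.13×10^8/362980 = 862.30 A.
I_p = I_s × N_s/N_p = 862.30 × 3472/132 = 22700 A.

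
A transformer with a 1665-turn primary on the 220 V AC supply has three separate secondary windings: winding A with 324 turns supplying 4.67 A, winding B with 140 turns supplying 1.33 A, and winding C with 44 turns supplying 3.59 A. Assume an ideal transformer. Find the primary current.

V_A = 220 × 324/1665 = 42.811 V; V_B = 220 × 140/1665 = 18.498 V; V_C = 220 × 44/1665 = 5.8138 V.
P_out = V_A I_A + V_B I_B + V_C I_C = 42.811×4.67 + 18.498×1.33 + 5.8138×3.59 = 199.93 + 24.603 + 20.872 = 245.40 W.
Ideal ⇒ P_in = P_out, so I_p = P_out/V_p = 245.40/220 = 1.12 A.

I_p ≈ 1.12 A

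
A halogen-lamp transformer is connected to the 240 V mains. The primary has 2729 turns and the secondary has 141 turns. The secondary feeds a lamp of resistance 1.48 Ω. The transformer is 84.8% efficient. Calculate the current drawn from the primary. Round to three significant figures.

V_s = 240 × 141/2729 = 12.400 V.
I_s = V_s/R = 12.400/1.48 = 8.3785 A.
P_out = V_s I_s = 12.400 × 8.3785 = 103.89 W.
P_in = P_out/η = 103.89/0.848 = 122.52 W.
I_p = P_in/V_p = 122.52/240 = 0.510 A.

I_p ≈ 0.510 A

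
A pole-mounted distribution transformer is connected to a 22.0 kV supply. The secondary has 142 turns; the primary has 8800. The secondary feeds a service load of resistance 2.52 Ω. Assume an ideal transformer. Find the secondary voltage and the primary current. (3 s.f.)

V_s ≈ 355 V, I_p ≈ 2.27 A

V_s = V_p × N_s/N_p = 22000 × 142/8800 = 355.00 V.
I_s = V_s/R = 355.00/2.52 = 140.87 A.
I_p = I_s × N_s/N_p = 140.87 × 142/8800 = 2.27 A.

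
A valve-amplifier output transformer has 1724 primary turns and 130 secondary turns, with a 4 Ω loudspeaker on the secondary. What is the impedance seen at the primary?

Z_p = (N_p/N_s)² × Z_s = (1724/130)² × 4 = 703 Ω.

Z_p ≈ 703 Ω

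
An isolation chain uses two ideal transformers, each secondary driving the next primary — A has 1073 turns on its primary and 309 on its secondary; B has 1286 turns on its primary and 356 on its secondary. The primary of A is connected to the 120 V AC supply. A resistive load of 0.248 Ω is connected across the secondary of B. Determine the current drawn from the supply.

After A: V = 120.00 × 309/1073 = 34.557 V.
After B: V = 34.557 × 356/1286 = 9.5664 V.
I_load = 9.5664/0.248 = 38.574 A, so P_out = 9.5664 × 38.574 = 369.02 W.
All ideal ⇒ P_in = P_out, so I_supply = 369.02/120 = 3.08 A.

I_supply ≈ 3.08 A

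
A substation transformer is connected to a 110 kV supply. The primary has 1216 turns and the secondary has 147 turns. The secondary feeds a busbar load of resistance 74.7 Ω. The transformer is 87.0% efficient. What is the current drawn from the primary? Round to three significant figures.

V_s = 110000 × 147/1216 = 13298 V.
I_s = V_s/R = 13298/74.7 = 178.01 A.
P_out = V_s I_s = 13298 × 178.01 = 2.3672×10^6 W.
P_in = P_out/η = 2.3672×10^6/0.870 = 2.7209×10^6 W.
I_p = P_in/V_p = 2.7209×10^6/110000 = 24.7 A.

I_p ≈ 24.7 A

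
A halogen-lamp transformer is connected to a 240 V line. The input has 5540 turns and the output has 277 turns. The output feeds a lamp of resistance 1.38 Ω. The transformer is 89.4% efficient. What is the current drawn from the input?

I_in ≈ 0.486 A

V_out = 240 × 277/5540 = 12.000 V.
I_out = V_out/R = 12.000/1.38 = 8.6957 A.
P_out = V_out I_out = 12.000 × 8.6957 = 104.35 W.
P_in = P_out/η = 104.35/0.894 = 116.72 W.
I_in = P_in/V_in = 116.72/240 = 0.486 A.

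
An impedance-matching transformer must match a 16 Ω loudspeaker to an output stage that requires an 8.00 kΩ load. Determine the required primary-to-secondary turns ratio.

N_p/N_s ≈ 22.4

Z_p/Z_s = (N_p/N_s)², so N_p/N_s = √(8000/16) = √500 = 22.4.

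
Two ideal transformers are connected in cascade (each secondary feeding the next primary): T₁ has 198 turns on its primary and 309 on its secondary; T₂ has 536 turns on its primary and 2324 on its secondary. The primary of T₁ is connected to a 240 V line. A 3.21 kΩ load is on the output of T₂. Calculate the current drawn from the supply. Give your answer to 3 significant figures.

I_supply ≈ 3.42 A

Secondary of T₁: V = 240.00 × 309/198 = 374.55 V.
Secondary of T₂: V = 374.55 × 2324/536 = 1624.0 V.
I_load = 1624.0/3210 = 0.50591 A, so P_out = 1624.0 × 0.50591 = 821.57 W.
All ideal ⇒ P_in = P_out, so I_supply = 821.57/240 = 3.42 A.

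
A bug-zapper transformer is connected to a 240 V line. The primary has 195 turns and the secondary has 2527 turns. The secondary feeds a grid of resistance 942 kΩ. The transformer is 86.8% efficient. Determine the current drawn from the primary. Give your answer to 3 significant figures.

I_p ≈ 0.0493 A

V_s = 240 × 2527/195 = 3110.2 V.
I_s = V_s/R = 3110.2/942000 = 0.0033016 A.
P_out = V_s I_s = 3110.2 × 0.0033016 = 10.269 W.
P_in = P_out/η = 10.269/0.868 = 11.830 W.
I_p = P_in/V_p = 11.830/240 = 0.0493 A.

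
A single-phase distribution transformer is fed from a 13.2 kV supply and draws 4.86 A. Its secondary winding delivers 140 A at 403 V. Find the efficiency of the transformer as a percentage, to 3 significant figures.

P_in = 13200 × 4.86 = 64152.0 W.
P_out = 403 × 140 = 56420.0 W.
η = P_out/P_in = 56420.0/64152.0 = 0.879.

η ≈ 87.9%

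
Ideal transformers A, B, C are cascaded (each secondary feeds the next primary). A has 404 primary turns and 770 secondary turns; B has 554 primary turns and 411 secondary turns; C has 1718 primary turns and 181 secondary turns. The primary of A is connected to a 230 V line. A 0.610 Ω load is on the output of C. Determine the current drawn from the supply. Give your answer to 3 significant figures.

After A: V = 230.00 × 770/404 = 438.37 V.
After B: V = 438.37 × 411/554 = 325.21 V.
After C: V = 325.21 × 181/1718 = 34.263 V.
I_load = 34.263/0.610 = 56.169 A, so P_out = 34.263 × 56.169 = 1924.5 W.
All ideal ⇒ P_in = P_out, so I_supply = 1924.5/230 = 8.37 A.

I_supply ≈ 8.37 A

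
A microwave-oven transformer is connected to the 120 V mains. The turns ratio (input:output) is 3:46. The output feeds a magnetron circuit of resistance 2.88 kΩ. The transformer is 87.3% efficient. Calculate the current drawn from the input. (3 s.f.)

V_out = 120 × 46/3 = 1840.0 V.
I_out = V_out/R = 1840.0/2880 = 0.63889 A.
P_out = V_out I_out = 1840.0 × 0.63889 = 1175.6 W.
P_in = P_out/η = 1175.6/0.873 = 1346.6 W.
I_in = P_in/V_in = 1346.6/120 = 11.2 A.

I_in ≈ 11.2 A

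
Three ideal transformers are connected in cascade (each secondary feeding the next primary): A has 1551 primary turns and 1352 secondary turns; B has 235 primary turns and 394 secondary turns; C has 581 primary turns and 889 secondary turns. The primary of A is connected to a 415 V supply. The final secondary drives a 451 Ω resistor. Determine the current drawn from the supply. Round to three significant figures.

After A: V = 415.00 × 1352/1551 = 361.75 V.
After B: V = 361.75 × 394/235 = 606.51 V.
After C: V = 606.51 × 889/581 = 928.04 V.
I_load = 928.04/451 = 2.0577 A, so P_out = 928.04 × 2.0577 = 1909.7 W.
All ideal ⇒ P_in = P_out, so I_supply = 1909.7/415 = 4.60 A.

I_supply ≈ 4.60 A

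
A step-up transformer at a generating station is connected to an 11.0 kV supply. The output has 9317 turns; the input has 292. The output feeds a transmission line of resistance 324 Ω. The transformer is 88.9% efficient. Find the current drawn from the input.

V_out = 11000 × 9317/292 = 350980 V.
I_out = V_out/R = 350980/324 = 1083.3 A.
P_out = V_out I_out = 350980 × 1083.3 = 3.8021×10^8 W.
P_in = P_out/η = 3.8021×10^8/0.889 = 4.2769×10^8 W.
I_in = P_in/V_in = 4.2769×10^8/11000 = 38900 A.

I_in ≈ 38900 A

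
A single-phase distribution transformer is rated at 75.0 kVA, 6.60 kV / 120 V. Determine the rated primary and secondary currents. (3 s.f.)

I_p ≈ 11.4 A, I_s ≈ 625 A

I_p = S/V_p = 75000/6600 = 11.4 A.
I_s = S/V_s = 75000/120 = 625 A.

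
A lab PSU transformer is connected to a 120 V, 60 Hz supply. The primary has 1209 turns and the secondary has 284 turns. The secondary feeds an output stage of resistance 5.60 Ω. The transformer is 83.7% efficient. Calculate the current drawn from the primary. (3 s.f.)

I_p ≈ 1.41 A

V_s = 120 × 284/1209 = 28.189 V.
I_s = V_s/R = 28.189/5.60 = 5.0337 A.
P_out = V_s I_s = 28.189 × 5.0337 = 141.89 W.
P_in = P_out/η = 141.89/0.837 = 169.52 W.
I_p = P_in/V_p = 169.52/120 = 1.41 A.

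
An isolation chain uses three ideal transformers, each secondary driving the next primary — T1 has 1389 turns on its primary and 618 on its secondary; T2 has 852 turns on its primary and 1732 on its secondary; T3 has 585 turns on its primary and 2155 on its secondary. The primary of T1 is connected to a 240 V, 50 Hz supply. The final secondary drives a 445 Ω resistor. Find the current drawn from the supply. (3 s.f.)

I_supply ≈ 5.99 A

After T1: V = 240.00 × 618/1389 = 106.78 V.
After T2: V = 106.78 × 1732/852 = 217.07 V.
After T3: V = 217.07 × 2155/585 = 799.64 V.
I_load = 799.64/445 = 1.7970 A, so P_out = 799.64 × 1.7970 = 1436.9 W.
All ideal ⇒ P_in = P_out, so I_supply = 1436.9/240 = 5.99 A.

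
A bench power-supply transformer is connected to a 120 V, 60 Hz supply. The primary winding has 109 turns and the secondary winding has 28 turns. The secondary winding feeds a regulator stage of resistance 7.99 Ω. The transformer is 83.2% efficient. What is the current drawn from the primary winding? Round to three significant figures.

V_s = 120 × 28/109 = 30.826 V.
I_s = V_s/R = 30.826/7.99 = 3.8580 A.
P_out = V_s I_s = 30.826 × 3.8580 = 118.93 W.
P_in = P_out/η = 118.93/0.832 = 142.94 W.
I_p = P_in/V_p = 142.94/120 = 1.19 A.

I_p ≈ 1.19 A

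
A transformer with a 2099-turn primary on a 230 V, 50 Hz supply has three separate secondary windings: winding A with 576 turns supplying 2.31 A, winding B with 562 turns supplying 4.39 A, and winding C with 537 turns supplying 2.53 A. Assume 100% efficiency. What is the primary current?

V_A = 230 × 576/2099 = 63.116 V; V_B = 230 × 562/2099 = 61.582 V; V_C = 230 × 537/2099 = 58.842 V.
P_out = V_A I_A + V_B I_B + V_C I_C = 63.116×2.31 + 61.582×4.39 + 58.842×2.53 = 145.80 + 270.34 + 148.87 = 565.01 W.
Ideal ⇒ P_in = P_out, so I_p = P_out/V_p = 565.01/230 = 2.46 A.

I_p ≈ 2.46 A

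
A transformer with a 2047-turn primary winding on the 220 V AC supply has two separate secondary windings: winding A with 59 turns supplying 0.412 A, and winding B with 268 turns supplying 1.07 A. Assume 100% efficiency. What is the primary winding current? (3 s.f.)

I_p ≈ 0.152 A

V_A = 220 × 59/2047 = 6.3410 V; V_B = 220 × 268/2047 = 28.803 V.
P_out = V_A I_A + V_B I_B = 6.3410×0.412 + 28.803×1.07 = 2.6125 + 30.819 = 33.432 W.
Ideal ⇒ P_in = P_out, so I_p = P_out/V_p = 33.432/220 = 0.152 A.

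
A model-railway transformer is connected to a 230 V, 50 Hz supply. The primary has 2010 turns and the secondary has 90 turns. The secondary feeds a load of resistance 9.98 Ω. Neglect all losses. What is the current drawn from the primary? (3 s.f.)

I_p ≈ 0.0462 A

V_s = V_p × N_s/N_p = 230 × 90/2010 = 10.299 V.
I_s = V_s/R = 10.299/9.98 = 1.0319 A.
For an ideal transformer I_p N_p = I_s N_s, so I_p = 1.0319 × 90/2010 = 0.0462 A.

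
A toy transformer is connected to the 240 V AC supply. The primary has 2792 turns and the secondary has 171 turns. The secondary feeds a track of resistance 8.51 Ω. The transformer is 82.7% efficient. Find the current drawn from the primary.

V_s = 240 × 171/2792 = 14.699 V.
I_s = V_s/R = 14.699/8.51 = 1.7273 A.
P_out = V_s I_s = 14.699 × 1.7273 = 25.390 W.
P_in = P_out/η = 25.390/0.827 = 30.701 W.
I_p = P_in/V_p = 30.701/240 = 0.128 A.

I_p ≈ 0.128 A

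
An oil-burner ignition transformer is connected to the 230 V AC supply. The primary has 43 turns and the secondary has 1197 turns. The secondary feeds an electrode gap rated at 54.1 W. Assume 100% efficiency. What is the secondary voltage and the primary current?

V_s ≈ 6400 V, I_p ≈ 0.235 A

V_s = V_p × N_s/N_p = 230 × 1197/43 = 6402.6 V.
I_s = P/V_s = 54.1/6402.6 = 0.0084497 A.
I_p = I_s × N_s/N_p = 0.0084497 × 1197/43 = 0.235 A.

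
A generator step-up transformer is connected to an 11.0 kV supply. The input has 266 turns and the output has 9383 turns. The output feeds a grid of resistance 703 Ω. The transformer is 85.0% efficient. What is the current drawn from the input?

I_in ≈ 22900 A

V_out = 11000 × 9383/266 = 388020 V.
I_out = V_out/R = 388020/703 = 551.95 A.
P_out = V_out I_out = 388020 × 551.95 = 2.1417×10^8 W.
P_in = P_out/η = 2.1417×10^8/0.850 = 2.5196×10^8 W.
I_in = P_in/V_in = 2.5196×10^8/11000 = 22900 A.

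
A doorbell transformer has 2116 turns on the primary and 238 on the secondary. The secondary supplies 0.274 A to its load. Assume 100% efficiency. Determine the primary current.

For an ideal transformer I_p/I_s = N_s/N_p, so I_p = 0.274 × 238/2116 = 0.0308 A.

I_p ≈ 0.0308 A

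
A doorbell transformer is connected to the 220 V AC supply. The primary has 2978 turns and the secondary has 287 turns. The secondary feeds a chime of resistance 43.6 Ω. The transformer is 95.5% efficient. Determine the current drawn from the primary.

I_p ≈ 0.0491 A

V_s = 220 × 287/2978 = 21.202 V.
I_s = V_s/R = 21.202/43.6 = 0.48629 A.
P_out = V_s I_s = 21.202 × 0.48629 = 10.310 W.
P_in = P_out/η = 10.310/0.955 = 10.796 W.
I_p = P_in/V_p = 10.796/220 = 0.0491 A.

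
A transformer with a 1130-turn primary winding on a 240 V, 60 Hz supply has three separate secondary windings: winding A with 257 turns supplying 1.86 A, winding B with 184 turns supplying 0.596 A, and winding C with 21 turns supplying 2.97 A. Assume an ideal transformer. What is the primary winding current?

I_p ≈ 0.575 A

V_A = 240 × 257/1130 = 54.584 V; V_B = 240 × 184/1130 = 39.080 V; V_C = 240 × 21/1130 = 4.4602 V.
P_out = V_A I_A + V_B I_B + V_C I_C = 54.584×1.86 + 39.080×0.596 + 4.4602×2.97 = 101.53 + 23.291 + 13.247 = 138.06 W.
Ideal ⇒ P_in = P_out, so I_p = P_out/V_p = 138.06/240 = 0.575 A.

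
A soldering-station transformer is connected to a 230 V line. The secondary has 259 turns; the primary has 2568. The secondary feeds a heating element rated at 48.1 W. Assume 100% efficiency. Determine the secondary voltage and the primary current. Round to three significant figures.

V_s = V_p × N_s/N_p = 230 × 259/2568 = 23.197 V.
I_s = P/V_s = 48.1/23.197 = 2.0735 A.
I_p = I_s × N_s/N_p = 2.0735 × 259/2568 = 0.209 A.

V_s ≈ 23.2 V, I_p ≈ 0.209 A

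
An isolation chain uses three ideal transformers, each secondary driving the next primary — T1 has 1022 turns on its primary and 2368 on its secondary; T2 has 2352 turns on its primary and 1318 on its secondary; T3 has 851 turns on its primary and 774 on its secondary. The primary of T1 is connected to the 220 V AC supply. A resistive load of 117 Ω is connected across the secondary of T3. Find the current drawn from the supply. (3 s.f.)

I_supply ≈ 2.62 A

Secondary of T1: V = 220.00 × 2368/1022 = 509.75 V.
Secondary of T2: V = 509.75 × 1318/2352 = 285.65 V.
Secondary of T3: V = 285.65 × 774/851 = 259.80 V.
I_load = 259.80/117 = 2.2205 A, so P_out = 259.80 × 2.2205 = 576.90 W.
All ideal ⇒ P_in = P_out, so I_supply = 576.90/220 = 2.62 A.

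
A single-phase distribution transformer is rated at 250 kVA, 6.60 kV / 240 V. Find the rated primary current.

I_p ≈ 37.9 A

I_p = S/V_p = 250000/6600 = 37.9 A.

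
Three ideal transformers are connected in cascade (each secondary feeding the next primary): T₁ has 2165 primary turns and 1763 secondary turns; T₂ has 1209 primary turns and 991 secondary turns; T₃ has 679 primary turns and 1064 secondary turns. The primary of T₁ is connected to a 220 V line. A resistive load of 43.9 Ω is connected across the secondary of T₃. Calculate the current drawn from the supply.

I_supply ≈ 5.48 A

Secondary of T₁: V = 220.00 × 1763/2165 = 179.15 V.
Secondary of T₂: V = 179.15 × 991/1209 = 146.85 V.
Secondary of T₃: V = 146.85 × 1064/679 = 230.11 V.
I_load = 230.11/43.9 = 5.2417 A, so P_out = 230.11 × 5.2417 = 1206.2 W.
All ideal ⇒ P_in = P_out, so I_supply = 1206.2/220 = 5.48 A.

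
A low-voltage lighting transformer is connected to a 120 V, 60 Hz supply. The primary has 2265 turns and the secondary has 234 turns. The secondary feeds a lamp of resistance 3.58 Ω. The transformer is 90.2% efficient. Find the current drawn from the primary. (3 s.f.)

V_s = 120 × 234/2265 = 12.397 V.
I_s = V_s/R = 12.397/3.58 = 3.4629 A.
P_out = V_s I_s = 12.397 × 3.4629 = 42.931 W.
P_in = P_out/η = 42.931/0.902 = 47.596 W.
I_p = P_in/V_p = 47.596/120 = 0.397 A.

I_p ≈ 0.397 A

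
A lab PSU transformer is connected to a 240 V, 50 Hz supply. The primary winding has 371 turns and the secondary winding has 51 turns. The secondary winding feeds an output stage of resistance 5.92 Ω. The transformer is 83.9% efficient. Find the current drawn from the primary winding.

I_p ≈ 0.913 A

V_s = 240 × 51/371 = 32.992 V.
I_s = V_s/R = 32.992/5.92 = 5.5730 A.
P_out = V_s I_s = 32.992 × 5.5730 = 183.86 W.
P_in = P_out/η = 183.86/0.839 = 219.14 W.
I_p = P_in/V_p = 219.14/240 = 0.913 A.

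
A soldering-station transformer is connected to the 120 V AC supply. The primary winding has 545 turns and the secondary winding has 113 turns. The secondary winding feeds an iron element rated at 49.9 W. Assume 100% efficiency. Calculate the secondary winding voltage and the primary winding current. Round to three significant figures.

V_s = V_p × N_s/N_p = 120 × 113/545 = 24.881 V.
I_s = P/V_s = 49.9/24.881 = 2.0056 A.
I_p = I_s × N_s/N_p = 2.0056 × 113/545 = 0.416 A.

V_s ≈ 24.9 V, I_p ≈ 0.416 A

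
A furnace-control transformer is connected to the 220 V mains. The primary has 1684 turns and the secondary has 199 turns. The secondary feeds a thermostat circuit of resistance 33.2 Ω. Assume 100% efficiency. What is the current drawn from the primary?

I_p ≈ 0.0925 A

V_s = V_p × N_s/N_p = 220 × 199/1684 = 25.998 V.
I_s = V_s/R = 25.998/33.2 = 0.78306 A.
For an ideal transformer I_p N_p = I_s N_s, so I_p = 0.78306 × 199/1684 = 0.0925 A.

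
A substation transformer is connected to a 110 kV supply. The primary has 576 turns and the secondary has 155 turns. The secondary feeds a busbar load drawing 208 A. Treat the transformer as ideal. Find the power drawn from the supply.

I_p = I_s × N_s/N_p = 208 × 155/576 = 55.972 A.
P = V_p I_p = 110000 × 55.972 = 6.16×10^6 W.

P ≈ 6.16×10^6 W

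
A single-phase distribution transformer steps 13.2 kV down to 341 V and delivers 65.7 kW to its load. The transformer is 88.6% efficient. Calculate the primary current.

P_in = P_out/η = 65700/0.886 = 74153 W.
I_p = P_in/V_p = 74153/13200 = 5.62 A.

I_p ≈ 5.62 A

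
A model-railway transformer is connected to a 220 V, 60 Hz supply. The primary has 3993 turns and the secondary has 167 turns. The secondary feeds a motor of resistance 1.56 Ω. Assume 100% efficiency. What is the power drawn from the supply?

P ≈ 54.3 W

V_s = V_p × N_s/N_p = 220 × 167/3993 = 9.2011 V.
I_s = V_s/R = 9.2011/1.56 = 5.8981 A.
I_p = I_s × N_s/N_p = 5.8981 × 167/3993 = 0.24668 A.
P = V_p I_p = 220 × 0.24668 = 54.3 W.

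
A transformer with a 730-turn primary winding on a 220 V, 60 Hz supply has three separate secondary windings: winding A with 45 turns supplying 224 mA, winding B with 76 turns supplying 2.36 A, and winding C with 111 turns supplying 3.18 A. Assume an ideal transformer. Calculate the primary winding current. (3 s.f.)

I_p ≈ 0.743 A

V_A = 220 × 45/730 = 13.562 V; V_B = 220 × 76/730 = 22.904 V; V_C = 220 × 111/730 = 33.452 V.
P_out = V_A I_A + V_B I_B + V_C I_C = 13.562×0.224 + 22.904×2.36 + 33.452×3.18 = 3.0378 + 54.054 + 106.38 = 163.47 W.
Ideal ⇒ P_in = P_out, so I_p = P_out/V_p = 163.47/220 = 0.743 A.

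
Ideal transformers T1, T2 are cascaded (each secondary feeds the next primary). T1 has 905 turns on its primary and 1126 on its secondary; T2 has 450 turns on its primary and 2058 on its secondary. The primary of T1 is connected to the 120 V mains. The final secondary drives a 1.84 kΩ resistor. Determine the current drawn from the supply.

After T1: V = 120.00 × 1126/905 = 149.30 V.
After T2: V = 149.30 × 2058/450 = 682.82 V.
I_load = 682.82/1840 = 0.37110 A, so P_out = 682.82 × 0.37110 = 253.39 W.
All ideal ⇒ P_in = P_out, so I_supply = 253.39/120 = 2.11 A.

I_supply ≈ 2.11 A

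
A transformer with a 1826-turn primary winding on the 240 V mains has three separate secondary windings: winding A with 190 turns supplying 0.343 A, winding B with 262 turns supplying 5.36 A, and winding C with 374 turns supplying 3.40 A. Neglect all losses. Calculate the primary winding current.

I_p ≈ 1.50 A

V_A = 240 × 190/1826 = 24.973 V; V_B = 240 × 262/1826 = 34.436 V; V_C = 240 × 374/1826 = 49.157 V.
P_out = V_A I_A + V_B I_B + V_C I_C = 24.973×0.343 + 34.436×5.36 + 49.157×3.40 = 8.5656 + 184.58 + 167.13 = 360.27 W.
Ideal ⇒ P_in = P_out, so I_p = P_out/V_p = 360.27/240 = 1.50 A.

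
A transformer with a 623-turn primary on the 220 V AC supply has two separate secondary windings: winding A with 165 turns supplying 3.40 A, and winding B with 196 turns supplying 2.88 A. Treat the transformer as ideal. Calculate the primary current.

V_A = 220 × 165/623 = 58.266 V; V_B = 220 × 196/623 = 69.213 V.
P_out = V_A I_A + V_B I_B = 58.266×3.40 + 69.213×2.88 = 198.11 + 199.33 = 397.44 W.
Ideal ⇒ P_in = P_out, so I_p = P_out/V_p = 397.44/220 = 1.81 A.

I_p ≈ 1.81 A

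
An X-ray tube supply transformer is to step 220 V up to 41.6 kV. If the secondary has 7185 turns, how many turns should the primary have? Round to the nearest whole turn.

N_p/N_s = V_p/V_s, so N_p = 7185 × 220/41600 = 38.0 ≈ 38 turns.

N_p = 38 turns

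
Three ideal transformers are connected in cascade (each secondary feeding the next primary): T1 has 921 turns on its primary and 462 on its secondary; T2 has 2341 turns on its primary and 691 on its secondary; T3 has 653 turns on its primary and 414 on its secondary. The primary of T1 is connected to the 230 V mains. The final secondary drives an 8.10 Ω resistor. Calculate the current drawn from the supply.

After T1: V = 230.00 × 462/921 = 115.37 V.
After T2: V = 115.37 × 691/2341 = 34.055 V.
After T3: V = 34.055 × 414/653 = 21.591 V.
I_load = 21.591/8.10 = 2.6656 A, so P_out = 21.591 × 2.6656 = 57.552 W.
All ideal ⇒ P_in = P_out, so I_supply = 57.552/230 = 0.250 A.

I_supply ≈ 0.250 A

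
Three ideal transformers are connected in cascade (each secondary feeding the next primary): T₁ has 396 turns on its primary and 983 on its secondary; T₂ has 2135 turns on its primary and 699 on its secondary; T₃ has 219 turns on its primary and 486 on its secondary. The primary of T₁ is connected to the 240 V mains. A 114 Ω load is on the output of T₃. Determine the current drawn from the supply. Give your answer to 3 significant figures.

After T₁: V = 240.00 × 983/396 = 595.76 V.
After T₂: V = 595.76 × 699/2135 = 195.05 V.
After T₃: V = 195.05 × 486/219 = 432.85 V.
I_load = 432.85/114 = 3.7970 A, so P_out = 432.85 × 3.7970 = 1643.5 W.
All ideal ⇒ P_in = P_out, so I_supply = 1643.5/240 = 6.85 A.

I_supply ≈ 6.85 A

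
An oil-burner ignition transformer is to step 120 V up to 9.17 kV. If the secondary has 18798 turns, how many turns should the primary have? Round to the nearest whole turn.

N_p = 246 turns

N_p/N_s = V_p/V_s, so N_p = 18798 × 120/9170 = 246.0 ≈ 246 turns.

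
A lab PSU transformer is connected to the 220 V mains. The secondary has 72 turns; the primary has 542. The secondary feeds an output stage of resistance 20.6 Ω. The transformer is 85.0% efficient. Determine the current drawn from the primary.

I_p ≈ 0.222 A

V_s = 220 × 72/542 = 29.225 V.
I_s = V_s/R = 29.225/20.6 = 1.4187 A.
P_out = V_s I_s = 29.225 × 1.4187 = 41.461 W.
P_in = P_out/η = 41.461/0.850 = 48.778 W.
I_p = P_in/V_p = 48.778/220 = 0.222 A.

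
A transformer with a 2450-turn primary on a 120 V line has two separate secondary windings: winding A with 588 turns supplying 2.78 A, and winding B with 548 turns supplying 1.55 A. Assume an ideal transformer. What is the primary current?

I_p ≈ 1.01 A

V_A = 120 × 588/2450 = 28.800 V; V_B = 120 × 548/2450 = 26.841 V.
P_out = V_A I_A + V_B I_B = 28.800×2.78 + 26.841×1.55 = 80.064 + 41.603 = 121.67 W.
Ideal ⇒ P_in = P_out, so I_p = P_out/V_p = 121.67/120 = 1.01 A.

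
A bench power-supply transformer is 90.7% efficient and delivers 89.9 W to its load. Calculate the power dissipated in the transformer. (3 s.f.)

P_in = P_out/η = 89.9/0.907 = 99.1180 W.
P_loss = P_in − P_out = 99.1180 − 89.9 = 9.22 W.

P_loss ≈ 9.22 W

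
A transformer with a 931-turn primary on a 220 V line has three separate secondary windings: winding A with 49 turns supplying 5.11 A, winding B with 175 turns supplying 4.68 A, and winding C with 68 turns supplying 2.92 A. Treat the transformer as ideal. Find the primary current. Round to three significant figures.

I_p ≈ 1.36 A

V_A = 220 × 49/931 = 11.579 V; V_B = 220 × 175/931 = 41.353 V; V_C = 220 × 68/931 = 16.069 V.
P_out = V_A I_A + V_B I_B + V_C I_C = 11.579×5.11 + 41.353×4.68 + 16.069×2.92 = 59.168 + 193.53 + 46.921 = 299.62 W.
Ideal ⇒ P_in = P_out, so I_p = P_out/V_p = 299.62/220 = 1.36 A.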